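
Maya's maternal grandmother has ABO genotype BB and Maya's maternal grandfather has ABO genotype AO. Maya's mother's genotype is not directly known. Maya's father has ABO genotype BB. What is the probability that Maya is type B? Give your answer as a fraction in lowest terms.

3/4

Maya's mother's ABO genotype from BB × AO: 1/2 AB, 1/2 BO.
Crossing each possibility with the father BB and summing P(type B): 1/2·1/2 + 1/2·1 = 3/4.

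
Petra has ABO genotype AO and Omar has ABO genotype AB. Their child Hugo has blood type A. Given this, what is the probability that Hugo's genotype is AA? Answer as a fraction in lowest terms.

Cross AO × AB → 1/4 AA, 1/4 AB, 1/4 AO, 1/4 BO.
Type-A genotypes among offspring: AA (1/4), AO (1/4); total 1/2.
P(AA | type A) = (1/4) / (1/2) = 1/2.

1/2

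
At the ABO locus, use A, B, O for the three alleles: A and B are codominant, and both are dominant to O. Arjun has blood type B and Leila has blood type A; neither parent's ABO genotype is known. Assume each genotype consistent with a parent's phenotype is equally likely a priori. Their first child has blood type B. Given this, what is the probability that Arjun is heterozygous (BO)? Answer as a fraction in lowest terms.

1/3

Possible genotypes: Arjun ∈ {BB, BO}; Leila ∈ {AA, AO}.
Weight each parental genotype pair by prior × P(type-B child):
  BB × AO: posterior weight 2/3.
  BO × AO: posterior weight 1/3.
Sum the posterior weight over pairs where Arjun is BO: 1/3.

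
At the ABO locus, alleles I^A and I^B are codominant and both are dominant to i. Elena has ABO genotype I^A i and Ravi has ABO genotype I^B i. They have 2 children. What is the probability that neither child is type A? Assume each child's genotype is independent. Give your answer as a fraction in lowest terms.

9/16

ABO cross I^A i × I^B i → 1/4 O, 1/4 A, 1/4 B, 1/4 AB.
So P(type A) = 1/4 per child.
P(not type A) = 3/4 for one child; (3/4)^2 = 9/16.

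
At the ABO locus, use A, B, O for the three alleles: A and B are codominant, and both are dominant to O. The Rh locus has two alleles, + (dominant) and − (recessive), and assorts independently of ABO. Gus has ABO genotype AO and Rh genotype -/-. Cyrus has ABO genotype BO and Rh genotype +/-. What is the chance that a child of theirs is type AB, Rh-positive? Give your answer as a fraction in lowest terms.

ABO cross AO × BO → offspring phenotypes: 1/4 O, 1/4 A, 1/4 B, 1/4 AB.
Rh cross -/- × +/- → 1/2 Rh+, 1/2 Rh-.
Independent loci: P(type AB, Rh-positive) = 1/4 × 1/2 = 1/8.

1/8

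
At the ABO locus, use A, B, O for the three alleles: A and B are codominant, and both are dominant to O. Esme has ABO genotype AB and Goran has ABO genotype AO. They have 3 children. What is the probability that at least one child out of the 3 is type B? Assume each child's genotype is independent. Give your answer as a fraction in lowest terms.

37/64

ABO cross AB × AO → 1/2 A, 1/4 B, 1/4 AB.
So P(type B) = 1/4 per child.
P(none) = (3/4)^3 = 27/64; P(at least one) = 1 − 27/64 = 37/64.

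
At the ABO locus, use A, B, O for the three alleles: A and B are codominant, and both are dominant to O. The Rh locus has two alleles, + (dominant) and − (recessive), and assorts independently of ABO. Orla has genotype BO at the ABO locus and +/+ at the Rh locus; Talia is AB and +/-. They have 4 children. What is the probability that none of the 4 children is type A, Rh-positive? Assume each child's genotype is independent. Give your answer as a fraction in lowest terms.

81/256

ABO cross BO × AB → 1/4 A, 1/2 B, 1/4 AB.
Rh cross +/+ × +/- → 1 Rh+; so P(type A, Rh-positive) = 1/4 × 1 = 1/4 per child.
P(not type A, Rh-positive) = 3/4 for one child; (3/4)^4 = 81/256.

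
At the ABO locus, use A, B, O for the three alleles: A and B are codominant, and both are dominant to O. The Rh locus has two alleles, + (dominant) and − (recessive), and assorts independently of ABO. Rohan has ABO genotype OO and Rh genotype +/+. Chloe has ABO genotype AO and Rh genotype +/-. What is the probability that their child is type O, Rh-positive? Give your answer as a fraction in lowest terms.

ABO cross OO × AO → offspring phenotypes: 1/2 O, 1/2 A.
Rh cross +/+ × +/- → 1 Rh+.
Independent loci: P(type O, Rh-positive) = 1/2 × 1 = 1/2.

1/2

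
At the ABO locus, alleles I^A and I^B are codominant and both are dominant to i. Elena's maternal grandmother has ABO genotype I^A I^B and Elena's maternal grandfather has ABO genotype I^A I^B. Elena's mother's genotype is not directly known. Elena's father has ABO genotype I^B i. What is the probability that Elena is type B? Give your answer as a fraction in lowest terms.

1/2

Elena's mother's ABO genotype from I^A I^B × I^A I^B: 1/4 I^A I^A, 1/2 I^A I^B, 1/4 I^B I^B.
Crossing each possibility with the father I^B i and summing P(type B): 1/4·0 + 1/2·1/2 + 1/4·1 = 1/2.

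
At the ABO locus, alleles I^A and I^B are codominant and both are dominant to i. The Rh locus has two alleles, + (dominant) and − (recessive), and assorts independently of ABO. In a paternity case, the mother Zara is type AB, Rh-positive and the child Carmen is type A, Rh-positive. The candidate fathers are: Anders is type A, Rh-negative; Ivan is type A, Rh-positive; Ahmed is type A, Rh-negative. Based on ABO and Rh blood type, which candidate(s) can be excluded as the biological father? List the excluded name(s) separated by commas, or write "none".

A candidate is excluded only if no genotype consistent with his phenotype could produce a type A, Rh-positive child with a type AB, Rh-positive mother.
Every candidate has at least one consistent genotype combination, so none can be excluded.

none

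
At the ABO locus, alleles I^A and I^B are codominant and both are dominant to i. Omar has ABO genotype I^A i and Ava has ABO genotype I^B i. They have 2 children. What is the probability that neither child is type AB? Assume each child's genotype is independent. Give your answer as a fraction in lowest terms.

9/16

ABO cross I^A i × I^B i → 1/4 O, 1/4 A, 1/4 B, 1/4 AB.
So P(type AB) = 1/4 per child.
P(not type AB) = 3/4 for one child; (3/4)^2 = 9/16.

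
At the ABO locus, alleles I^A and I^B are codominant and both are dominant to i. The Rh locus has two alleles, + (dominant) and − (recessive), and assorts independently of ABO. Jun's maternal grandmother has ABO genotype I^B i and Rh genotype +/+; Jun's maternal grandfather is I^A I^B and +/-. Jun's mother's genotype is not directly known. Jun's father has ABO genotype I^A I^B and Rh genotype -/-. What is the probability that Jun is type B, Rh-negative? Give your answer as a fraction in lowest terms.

3/32

Jun's mother's ABO genotype from I^B i × I^A I^B: 1/4 I^A I^B, 1/4 I^A i, 1/4 I^B I^B, 1/4 I^B i.
Crossing each possibility with the father I^A I^B and summing P(type B): 1/4·1/4 + 1/4·1/4 + 1/4·1/2 + 1/4·1/2 = 3/8.
Similarly for Rh via the mother's Rh distribution: P(Rh-) = 1/4.
Independent loci: 3/8 × 1/4 = 3/32.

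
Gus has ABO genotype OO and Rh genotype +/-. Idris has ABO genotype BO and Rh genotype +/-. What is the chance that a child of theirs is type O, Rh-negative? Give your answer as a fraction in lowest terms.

ABO cross OO × BO → offspring phenotypes: 1/2 O, 1/2 B.
Rh cross +/- × +/- → 3/4 Rh+, 1/4 Rh-.
Independent loci: P(type O, Rh-negative) = 1/2 × 1/4 = 1/8.

1/8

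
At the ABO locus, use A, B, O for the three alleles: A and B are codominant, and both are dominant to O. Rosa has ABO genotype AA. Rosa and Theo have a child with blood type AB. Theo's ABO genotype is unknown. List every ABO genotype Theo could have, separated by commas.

For each candidate genotype of Theo, check whether crossing it with AA can produce every observed child phenotype.
  AA → possible child types {A} ✗
  AB → possible child types {A, AB} ✓
  AO → possible child types {A} ✗
  BB → possible child types {AB} ✓
  BO → possible child types {A, AB} ✓
  OO → possible child types {A} ✗

AB, BB, BO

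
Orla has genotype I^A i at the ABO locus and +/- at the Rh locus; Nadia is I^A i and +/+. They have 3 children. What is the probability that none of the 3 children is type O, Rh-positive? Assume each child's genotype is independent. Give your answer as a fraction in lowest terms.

27/64

ABO cross I^A i × I^A i → 1/4 O, 3/4 A.
Rh cross +/- × +/+ → 1 Rh+; so P(type O, Rh-positive) = 1/4 × 1 = 1/4 per child.
P(not type O, Rh-positive) = 3/4 for one child; (3/4)^3 = 27/64.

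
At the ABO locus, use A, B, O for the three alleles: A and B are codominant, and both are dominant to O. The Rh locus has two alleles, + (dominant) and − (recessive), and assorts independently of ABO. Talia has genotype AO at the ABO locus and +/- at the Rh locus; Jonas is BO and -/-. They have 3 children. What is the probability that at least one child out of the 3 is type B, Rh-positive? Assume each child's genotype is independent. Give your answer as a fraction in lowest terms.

ABO cross AO × BO → 1/4 O, 1/4 A, 1/4 B, 1/4 AB.
Rh cross +/- × -/- → 1/2 Rh+, 1/2 Rh-; so P(type B, Rh-positive) = 1/4 × 1/2 = 1/8 per child.
P(none) = (7/8)^3 = 343/512; P(at least one) = 1 − 343/512 = 169/512.

169/512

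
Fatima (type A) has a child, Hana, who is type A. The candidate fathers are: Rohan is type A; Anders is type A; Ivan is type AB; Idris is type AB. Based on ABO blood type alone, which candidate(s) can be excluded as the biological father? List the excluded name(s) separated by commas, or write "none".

A candidate is excluded only if no genotype consistent with his phenotype could produce a type A child with a type A mother.
Every candidate has at least one consistent genotype combination, so none can be excluded.

none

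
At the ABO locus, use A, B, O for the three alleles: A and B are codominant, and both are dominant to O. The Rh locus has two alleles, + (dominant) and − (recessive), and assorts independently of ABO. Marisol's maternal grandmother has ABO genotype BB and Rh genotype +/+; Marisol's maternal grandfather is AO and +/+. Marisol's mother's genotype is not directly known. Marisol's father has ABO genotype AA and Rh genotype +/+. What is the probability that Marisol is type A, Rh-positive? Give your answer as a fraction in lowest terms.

1/2

Marisol's mother's ABO genotype from BB × AO: 1/2 AB, 1/2 BO.
Crossing each possibility with the father AA and summing P(type A): 1/2·1/2 + 1/2·1/2 = 1/2.
Similarly for Rh via the mother's Rh distribution: P(Rh+) = 1.
Independent loci: 1/2 × 1 = 1/2.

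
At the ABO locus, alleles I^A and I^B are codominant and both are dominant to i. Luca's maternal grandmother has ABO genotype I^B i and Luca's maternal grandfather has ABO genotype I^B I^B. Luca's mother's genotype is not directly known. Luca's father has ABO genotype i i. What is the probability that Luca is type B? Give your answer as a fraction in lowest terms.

3/4

Luca's mother's ABO genotype from I^B i × I^B I^B: 1/2 I^B I^B, 1/2 I^B i.
Crossing each possibility with the father i i and summing P(type B): 1/2·1 + 1/2·1/2 = 3/4.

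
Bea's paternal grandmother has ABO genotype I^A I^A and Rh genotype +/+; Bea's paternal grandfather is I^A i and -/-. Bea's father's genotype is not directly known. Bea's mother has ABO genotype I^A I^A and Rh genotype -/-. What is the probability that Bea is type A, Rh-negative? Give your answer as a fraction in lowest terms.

1/2

Bea's father's ABO genotype from I^A I^A × I^A i: 1/2 I^A I^A, 1/2 I^A i.
Crossing each possibility with the mother I^A I^A and summing P(type A): 1/2·1 + 1/2·1 = 1.
Similarly for Rh via the father's Rh distribution: P(Rh-) = 1/2.
Independent loci: 1 × 1/2 = 1/2.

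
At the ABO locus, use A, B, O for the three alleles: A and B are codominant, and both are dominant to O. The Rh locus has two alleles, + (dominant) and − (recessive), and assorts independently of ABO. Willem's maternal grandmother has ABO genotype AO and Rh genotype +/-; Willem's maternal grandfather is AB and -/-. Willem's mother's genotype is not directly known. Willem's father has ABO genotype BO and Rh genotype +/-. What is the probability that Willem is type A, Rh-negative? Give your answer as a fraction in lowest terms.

Willem's mother's ABO genotype from AO × AB: 1/4 AA, 1/4 AB, 1/4 AO, 1/4 BO.
Crossing each possibility with the father BO and summing P(type A): 1/4·1/2 + 1/4·1/4 + 1/4·1/4 + 1/4·0 = 1/4.
Similarly for Rh via the mother's Rh distribution: P(Rh-) = 3/8.
Independent loci: 1/4 × 3/8 = 3/32.

3/32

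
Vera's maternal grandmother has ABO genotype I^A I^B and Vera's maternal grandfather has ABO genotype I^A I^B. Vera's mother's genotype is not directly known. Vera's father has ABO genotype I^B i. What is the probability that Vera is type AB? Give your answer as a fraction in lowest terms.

1/4

Vera's mother's ABO genotype from I^A I^B × I^A I^B: 1/4 I^A I^A, 1/2 I^A I^B, 1/4 I^B I^B.
Crossing each possibility with the father I^B i and summing P(type AB): 1/4·1/2 + 1/2·1/4 + 1/4·0 = 1/4.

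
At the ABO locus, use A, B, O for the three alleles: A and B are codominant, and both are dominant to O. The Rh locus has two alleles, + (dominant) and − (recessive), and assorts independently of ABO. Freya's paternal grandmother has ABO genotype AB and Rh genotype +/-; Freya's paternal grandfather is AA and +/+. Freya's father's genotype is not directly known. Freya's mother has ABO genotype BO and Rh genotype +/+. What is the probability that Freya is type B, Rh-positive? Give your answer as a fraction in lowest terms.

Freya's father's ABO genotype from AB × AA: 1/2 AA, 1/2 AB.
Crossing each possibility with the mother BO and summing P(type B): 1/2·0 + 1/2·1/2 = 1/4.
Similarly for Rh via the father's Rh distribution: P(Rh+) = 1.
Independent loci: 1/4 × 1 = 1/4.

1/4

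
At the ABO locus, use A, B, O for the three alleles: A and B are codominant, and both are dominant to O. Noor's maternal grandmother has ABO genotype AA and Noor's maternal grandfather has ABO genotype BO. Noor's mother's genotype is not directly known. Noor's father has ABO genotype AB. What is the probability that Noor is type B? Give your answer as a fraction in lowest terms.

1/4

Noor's mother's ABO genotype from AA × BO: 1/2 AB, 1/2 AO.
Crossing each possibility with the father AB and summing P(type B): 1/2·1/4 + 1/2·1/4 = 1/4.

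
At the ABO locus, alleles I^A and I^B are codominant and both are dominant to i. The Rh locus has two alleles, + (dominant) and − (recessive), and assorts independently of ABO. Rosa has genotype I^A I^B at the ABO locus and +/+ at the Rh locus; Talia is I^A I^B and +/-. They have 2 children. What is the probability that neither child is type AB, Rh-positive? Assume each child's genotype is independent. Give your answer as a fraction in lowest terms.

1/4

ABO cross I^A I^B × I^A I^B → 1/4 A, 1/4 B, 1/2 AB.
Rh cross +/+ × +/- → 1 Rh+; so P(type AB, Rh-positive) = 1/2 × 1 = 1/2 per child.
P(not type AB, Rh-positive) = 1/2 for one child; (1/2)^2 = 1/4.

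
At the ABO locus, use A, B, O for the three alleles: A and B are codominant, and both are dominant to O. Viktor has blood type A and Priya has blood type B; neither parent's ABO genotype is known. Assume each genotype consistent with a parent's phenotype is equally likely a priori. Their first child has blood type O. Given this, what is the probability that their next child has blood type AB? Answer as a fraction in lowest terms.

Possible genotypes: Viktor ∈ {AA, AO}; Priya ∈ {BB, BO}.
Weight each parental genotype pair by prior × P(type-O child):
  AO × BO: posterior weight 1; P(next child type AB) = 1/4.
Weighted sum = 1/4.

1/4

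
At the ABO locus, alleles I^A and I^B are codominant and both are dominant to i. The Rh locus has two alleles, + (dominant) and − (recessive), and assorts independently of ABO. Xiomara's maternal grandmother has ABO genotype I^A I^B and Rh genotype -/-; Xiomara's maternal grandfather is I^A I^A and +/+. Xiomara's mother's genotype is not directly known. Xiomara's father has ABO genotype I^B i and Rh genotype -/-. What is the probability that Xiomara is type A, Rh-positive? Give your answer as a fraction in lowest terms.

3/16

Xiomara's mother's ABO genotype from I^A I^B × I^A I^A: 1/2 I^A I^A, 1/2 I^A I^B.
Crossing each possibility with the father I^B i and summing P(type A): 1/2·1/2 + 1/2·1/4 = 3/8.
Similarly for Rh via the mother's Rh distribution: P(Rh+) = 1/2.
Independent loci: 3/8 × 1/2 = 3/16.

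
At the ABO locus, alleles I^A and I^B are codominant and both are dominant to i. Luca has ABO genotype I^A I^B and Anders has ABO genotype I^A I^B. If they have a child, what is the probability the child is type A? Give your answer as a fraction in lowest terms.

1/4

ABO cross I^A I^B × I^A I^B → offspring phenotypes: 1/4 A, 1/4 B, 1/2 AB.
So P(type A) = 1/4.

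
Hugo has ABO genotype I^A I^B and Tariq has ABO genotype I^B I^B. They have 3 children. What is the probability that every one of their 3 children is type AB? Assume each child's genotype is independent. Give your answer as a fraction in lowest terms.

ABO cross I^A I^B × I^B I^B → 1/2 B, 1/2 AB.
So P(type AB) = 1/2 per child.
All 3 independent: (1/2)^3 = 1/8.

1/8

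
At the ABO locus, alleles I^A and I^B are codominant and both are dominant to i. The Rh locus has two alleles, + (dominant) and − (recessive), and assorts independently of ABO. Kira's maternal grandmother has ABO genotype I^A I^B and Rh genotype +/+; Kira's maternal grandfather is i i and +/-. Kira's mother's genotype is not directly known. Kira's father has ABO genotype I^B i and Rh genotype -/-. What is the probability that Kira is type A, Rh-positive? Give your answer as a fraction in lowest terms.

3/32

Kira's mother's ABO genotype from I^A I^B × i i: 1/2 I^A i, 1/2 I^B i.
Crossing each possibility with the father I^B i and summing P(type A): 1/2·1/4 + 1/2·0 = 1/8.
Similarly for Rh via the mother's Rh distribution: P(Rh+) = 3/4.
Independent loci: 1/8 × 3/4 = 3/32.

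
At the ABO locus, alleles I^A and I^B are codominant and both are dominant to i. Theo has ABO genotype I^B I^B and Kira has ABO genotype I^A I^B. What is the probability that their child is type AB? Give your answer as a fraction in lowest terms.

ABO cross I^B I^B × I^A I^B → offspring phenotypes: 1/2 B, 1/2 AB.
So P(type AB) = 1/2.

1/2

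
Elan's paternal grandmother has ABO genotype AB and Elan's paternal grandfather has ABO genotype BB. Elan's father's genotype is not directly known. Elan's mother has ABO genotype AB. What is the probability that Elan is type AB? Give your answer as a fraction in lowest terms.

1/2

Elan's father's ABO genotype from AB × BB: 1/2 AB, 1/2 BB.
Crossing each possibility with the mother AB and summing P(type AB): 1/2·1/2 + 1/2·1/2 = 1/2.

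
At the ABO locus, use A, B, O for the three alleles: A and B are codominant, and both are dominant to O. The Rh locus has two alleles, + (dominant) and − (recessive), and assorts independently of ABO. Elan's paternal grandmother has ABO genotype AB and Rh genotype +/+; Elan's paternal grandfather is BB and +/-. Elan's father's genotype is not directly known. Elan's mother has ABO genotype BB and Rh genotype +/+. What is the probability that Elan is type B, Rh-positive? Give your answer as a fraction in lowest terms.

3/4

Elan's father's ABO genotype from AB × BB: 1/2 AB, 1/2 BB.
Crossing each possibility with the mother BB and summing P(type B): 1/2·1/2 + 1/2·1 = 3/4.
Similarly for Rh via the father's Rh distribution: P(Rh+) = 1.
Independent loci: 3/4 × 1 = 3/4.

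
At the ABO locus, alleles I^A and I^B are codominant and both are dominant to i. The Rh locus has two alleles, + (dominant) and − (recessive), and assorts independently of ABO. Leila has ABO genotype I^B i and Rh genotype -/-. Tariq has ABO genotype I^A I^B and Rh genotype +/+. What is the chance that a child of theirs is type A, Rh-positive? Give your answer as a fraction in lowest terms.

ABO cross I^B i × I^A I^B → offspring phenotypes: 1/4 A, 1/2 B, 1/4 AB.
Rh cross -/- × +/+ → 1 Rh+.
Independent loci: P(type A, Rh-positive) = 1/4 × 1 = 1/4.

1/4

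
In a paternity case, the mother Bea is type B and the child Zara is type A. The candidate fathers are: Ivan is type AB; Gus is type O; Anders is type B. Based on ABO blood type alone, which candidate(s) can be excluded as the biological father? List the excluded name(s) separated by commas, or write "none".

A candidate is excluded only if no genotype consistent with his phenotype could produce a type A child with a type B mother.
Gus (type O): no genotype consistent with that phenotype can produce a type-A child with a type-B mother.
Anders (type B): no genotype consistent with that phenotype can produce a type-A child with a type-B mother.

Gus, Anders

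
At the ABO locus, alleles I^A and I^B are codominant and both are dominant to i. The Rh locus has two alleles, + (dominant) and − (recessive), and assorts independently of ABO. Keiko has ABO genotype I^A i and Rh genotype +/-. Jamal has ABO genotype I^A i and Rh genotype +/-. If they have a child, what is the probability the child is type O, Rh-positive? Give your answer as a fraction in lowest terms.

ABO cross I^A i × I^A i → offspring phenotypes: 1/4 O, 3/4 A.
Rh cross +/- × +/- → 3/4 Rh+, 1/4 Rh-.
Independent loci: P(type O, Rh-positive) = 1/4 × 3/4 = 3/16.

3/16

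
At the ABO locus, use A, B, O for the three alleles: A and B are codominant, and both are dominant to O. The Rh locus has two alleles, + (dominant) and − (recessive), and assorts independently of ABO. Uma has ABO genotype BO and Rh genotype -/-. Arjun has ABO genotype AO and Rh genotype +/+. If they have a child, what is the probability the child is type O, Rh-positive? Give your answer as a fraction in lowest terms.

ABO cross BO × AO → offspring phenotypes: 1/4 O, 1/4 A, 1/4 B, 1/4 AB.
Rh cross -/- × +/+ → 1 Rh+.
Independent loci: P(type O, Rh-positive) = 1/4 × 1 = 1/4.

1/4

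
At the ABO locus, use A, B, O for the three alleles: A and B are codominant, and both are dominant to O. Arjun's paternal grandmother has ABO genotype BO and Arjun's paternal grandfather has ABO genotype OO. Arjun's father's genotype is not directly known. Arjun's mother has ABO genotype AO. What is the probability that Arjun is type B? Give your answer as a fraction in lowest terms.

Arjun's father's ABO genotype from BO × OO: 1/2 BO, 1/2 OO.
Crossing each possibility with the mother AO and summing P(type B): 1/2·1/4 + 1/2·0 = 1/8.

1/8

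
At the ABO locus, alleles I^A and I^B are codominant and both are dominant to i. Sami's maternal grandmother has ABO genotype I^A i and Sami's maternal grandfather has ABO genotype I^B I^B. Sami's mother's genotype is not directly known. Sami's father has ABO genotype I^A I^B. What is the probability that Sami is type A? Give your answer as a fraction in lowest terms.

Sami's mother's ABO genotype from I^A i × I^B I^B: 1/2 I^A I^B, 1/2 I^B i.
Crossing each possibility with the father I^A I^B and summing P(type A): 1/2·1/4 + 1/2·1/4 = 1/4.

1/4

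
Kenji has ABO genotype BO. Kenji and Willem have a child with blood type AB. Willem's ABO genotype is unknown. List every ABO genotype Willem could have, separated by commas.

AA, AB, AO

For each candidate genotype of Willem, check whether crossing it with BO can produce every observed child phenotype.
  AA → possible child types {A, AB} ✓
  AB → possible child types {A, B, AB} ✓
  AO → possible child types {O, A, B, AB} ✓
  BB → possible child types {B} ✗
  BO → possible child types {O, B} ✗
  OO → possible child types {O, B} ✗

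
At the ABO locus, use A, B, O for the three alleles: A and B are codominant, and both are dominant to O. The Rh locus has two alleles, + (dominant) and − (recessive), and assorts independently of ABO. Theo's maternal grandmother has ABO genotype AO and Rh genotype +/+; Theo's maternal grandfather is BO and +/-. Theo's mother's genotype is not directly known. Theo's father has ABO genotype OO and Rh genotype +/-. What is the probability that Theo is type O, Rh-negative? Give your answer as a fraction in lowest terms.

Theo's mother's ABO genotype from AO × BO: 1/4 AB, 1/4 AO, 1/4 BO, 1/4 OO.
Crossing each possibility with the father OO and summing P(type O): 1/4·0 + 1/4·1/2 + 1/4·1/2 + 1/4·1 = 1/2.
Similarly for Rh via the mother's Rh distribution: P(Rh-) = 1/8.
Independent loci: 1/2 × 1/8 = 1/16.

1/16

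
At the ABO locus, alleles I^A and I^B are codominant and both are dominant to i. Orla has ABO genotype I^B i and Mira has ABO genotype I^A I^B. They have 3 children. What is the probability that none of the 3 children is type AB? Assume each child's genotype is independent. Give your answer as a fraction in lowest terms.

27/64

ABO cross I^B i × I^A I^B → 1/4 A, 1/2 B, 1/4 AB.
So P(type AB) = 1/4 per child.
P(not type AB) = 3/4 for one child; (3/4)^3 = 27/64.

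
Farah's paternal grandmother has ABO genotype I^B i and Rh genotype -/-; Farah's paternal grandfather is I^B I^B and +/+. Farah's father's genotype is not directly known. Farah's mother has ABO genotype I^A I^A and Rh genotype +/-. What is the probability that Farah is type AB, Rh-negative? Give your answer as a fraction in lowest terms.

3/16

Farah's father's ABO genotype from I^B i × I^B I^B: 1/2 I^B I^B, 1/2 I^B i.
Crossing each possibility with the mother I^A I^A and summing P(type AB): 1/2·1 + 1/2·1/2 = 3/4.
Similarly for Rh via the father's Rh distribution: P(Rh-) = 1/4.
Independent loci: 3/4 × 1/4 = 3/16.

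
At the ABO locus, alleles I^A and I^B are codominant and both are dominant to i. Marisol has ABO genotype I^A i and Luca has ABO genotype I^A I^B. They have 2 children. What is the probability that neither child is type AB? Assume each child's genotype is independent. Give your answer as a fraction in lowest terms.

ABO cross I^A i × I^A I^B → 1/2 A, 1/4 B, 1/4 AB.
So P(type AB) = 1/4 per child.
P(not type AB) = 3/4 for one child; (3/4)^2 = 9/16.

9/16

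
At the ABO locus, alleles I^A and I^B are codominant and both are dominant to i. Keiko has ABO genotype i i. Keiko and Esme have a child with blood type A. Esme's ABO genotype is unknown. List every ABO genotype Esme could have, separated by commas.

For each candidate genotype of Esme, check whether crossing it with i i can produce every observed child phenotype.
  I^A I^A → possible child types {A} ✓
  I^A I^B → possible child types {A, B} ✓
  I^A i → possible child types {O, A} ✓
  I^B I^B → possible child types {B} ✗
  I^B i → possible child types {O, B} ✗
  i i → possible child types {O} ✗

I^A I^A, I^A I^B, I^A i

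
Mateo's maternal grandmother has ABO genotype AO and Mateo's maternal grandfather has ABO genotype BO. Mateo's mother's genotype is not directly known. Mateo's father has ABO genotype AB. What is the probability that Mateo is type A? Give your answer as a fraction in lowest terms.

3/8

Mateo's mother's ABO genotype from AO × BO: 1/4 AB, 1/4 AO, 1/4 BO, 1/4 OO.
Crossing each possibility with the father AB and summing P(type A): 1/4·1/4 + 1/4·1/2 + 1/4·1/4 + 1/4·1/2 = 3/8.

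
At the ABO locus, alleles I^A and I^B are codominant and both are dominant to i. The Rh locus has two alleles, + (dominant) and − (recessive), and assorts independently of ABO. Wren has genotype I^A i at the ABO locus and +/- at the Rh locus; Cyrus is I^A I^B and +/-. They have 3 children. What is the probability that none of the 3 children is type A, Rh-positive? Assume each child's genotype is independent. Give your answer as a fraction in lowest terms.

125/512

ABO cross I^A i × I^A I^B → 1/2 A, 1/4 B, 1/4 AB.
Rh cross +/- × +/- → 3/4 Rh+, 1/4 Rh-; so P(type A, Rh-positive) = 1/2 × 3/4 = 3/8 per child.
P(not type A, Rh-positive) = 5/8 for one child; (5/8)^3 = 125/512.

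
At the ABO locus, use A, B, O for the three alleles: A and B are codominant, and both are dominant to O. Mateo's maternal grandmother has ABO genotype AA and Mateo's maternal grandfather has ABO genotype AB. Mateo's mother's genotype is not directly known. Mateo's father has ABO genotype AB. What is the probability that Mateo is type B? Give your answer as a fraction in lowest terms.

1/8

Mateo's mother's ABO genotype from AA × AB: 1/2 AA, 1/2 AB.
Crossing each possibility with the father AB and summing P(type B): 1/2·0 + 1/2·1/4 = 1/8.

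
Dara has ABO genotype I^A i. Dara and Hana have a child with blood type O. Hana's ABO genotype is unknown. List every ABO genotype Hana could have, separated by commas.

For each candidate genotype of Hana, check whether crossing it with I^A i can produce every observed child phenotype.
  I^A I^A → possible child types {A} ✗
  I^A I^B → possible child types {A, B, AB} ✗
  I^A i → possible child types {O, A} ✓
  I^B I^B → possible child types {B, AB} ✗
  I^B i → possible child types {O, A, B, AB} ✓
  i i → possible child types {O, A} ✓

I^A i, I^B i, i i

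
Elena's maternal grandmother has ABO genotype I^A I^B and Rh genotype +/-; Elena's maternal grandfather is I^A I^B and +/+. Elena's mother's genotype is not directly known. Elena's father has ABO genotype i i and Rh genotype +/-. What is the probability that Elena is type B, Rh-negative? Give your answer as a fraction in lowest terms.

1/16

Elena's mother's ABO genotype from I^A I^B × I^A I^B: 1/4 I^A I^A, 1/2 I^A I^B, 1/4 I^B I^B.
Crossing each possibility with the father i i and summing P(type B): 1/4·0 + 1/2·1/2 + 1/4·1 = 1/2.
Similarly for Rh via the mother's Rh distribution: P(Rh-) = 1/8.
Independent loci: 1/2 × 1/8 = 1/16.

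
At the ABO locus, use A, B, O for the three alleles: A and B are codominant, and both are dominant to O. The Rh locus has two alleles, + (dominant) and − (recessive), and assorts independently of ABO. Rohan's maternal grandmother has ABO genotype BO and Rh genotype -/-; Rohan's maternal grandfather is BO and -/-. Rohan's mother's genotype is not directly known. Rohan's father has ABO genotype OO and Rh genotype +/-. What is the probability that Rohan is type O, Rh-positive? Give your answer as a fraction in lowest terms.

Rohan's mother's ABO genotype from BO × BO: 1/4 BB, 1/2 BO, 1/4 OO.
Crossing each possibility with the father OO and summing P(type O): 1/4·0 + 1/2·1/2 + 1/4·1 = 1/2.
Similarly for Rh via the mother's Rh distribution: P(Rh+) = 1/2.
Independent loci: 1/2 × 1/2 = 1/4.

1/4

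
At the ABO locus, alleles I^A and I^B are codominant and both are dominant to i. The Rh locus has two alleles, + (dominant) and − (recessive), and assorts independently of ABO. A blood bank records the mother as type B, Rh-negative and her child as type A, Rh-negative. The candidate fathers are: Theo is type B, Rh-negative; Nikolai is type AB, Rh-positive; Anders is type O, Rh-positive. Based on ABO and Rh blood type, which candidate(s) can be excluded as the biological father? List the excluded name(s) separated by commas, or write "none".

Theo, Anders

A candidate is excluded only if no genotype consistent with his phenotype could produce a type A, Rh-negative child with a type B, Rh-negative mother.
Theo (type B, Rh-): no genotype consistent with that phenotype can produce a type-A Rh- child with a type-B mother.
Anders (type O, Rh+): no genotype consistent with that phenotype can produce a type-A Rh- child with a type-B mother.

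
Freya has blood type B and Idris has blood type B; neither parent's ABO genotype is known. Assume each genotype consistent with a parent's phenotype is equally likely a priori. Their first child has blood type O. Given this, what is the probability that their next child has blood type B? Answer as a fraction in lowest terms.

Possible genotypes: Freya ∈ {BB, BO}; Idris ∈ {BB, BO}.
Weight each parental genotype pair by prior × P(type-O child):
  BO × BO: posterior weight 1; P(next child type B) = 3/4.
Weighted sum = 3/4.

3/4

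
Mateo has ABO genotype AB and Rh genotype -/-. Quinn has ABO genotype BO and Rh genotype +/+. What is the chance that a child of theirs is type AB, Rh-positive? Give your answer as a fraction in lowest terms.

ABO cross AB × BO → offspring phenotypes: 1/4 A, 1/2 B, 1/4 AB.
Rh cross -/- × +/+ → 1 Rh+.
Independent loci: P(type AB, Rh-positive) = 1/4 × 1 = 1/4.

1/4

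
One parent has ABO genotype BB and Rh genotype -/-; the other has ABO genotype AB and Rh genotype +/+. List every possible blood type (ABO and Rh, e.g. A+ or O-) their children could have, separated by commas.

Gametes from BB × AB give offspring ABO genotypes AB, BB, i.e. phenotypes B, AB.
Rh cross -/- × +/+ → phenotypes Rh+.
Combining independently: B+, AB+.

B+, AB+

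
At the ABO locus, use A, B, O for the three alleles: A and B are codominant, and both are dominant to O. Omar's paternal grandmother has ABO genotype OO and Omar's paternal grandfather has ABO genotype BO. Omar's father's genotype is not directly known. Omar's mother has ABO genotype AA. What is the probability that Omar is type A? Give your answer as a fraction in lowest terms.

3/4

Omar's father's ABO genotype from OO × BO: 1/2 BO, 1/2 OO.
Crossing each possibility with the mother AA and summing P(type A): 1/2·1/2 + 1/2·1 = 3/4.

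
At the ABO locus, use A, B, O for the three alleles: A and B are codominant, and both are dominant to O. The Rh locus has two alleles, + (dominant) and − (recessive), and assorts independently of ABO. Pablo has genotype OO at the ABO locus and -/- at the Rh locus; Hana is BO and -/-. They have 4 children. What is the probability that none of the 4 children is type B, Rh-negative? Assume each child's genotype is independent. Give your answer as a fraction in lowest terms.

1/16

ABO cross OO × BO → 1/2 O, 1/2 B.
Rh cross -/- × -/- → 1 Rh-; so P(type B, Rh-negative) = 1/2 × 1 = 1/2 per child.
P(not type B, Rh-negative) = 1/2 for one child; (1/2)^4 = 1/16.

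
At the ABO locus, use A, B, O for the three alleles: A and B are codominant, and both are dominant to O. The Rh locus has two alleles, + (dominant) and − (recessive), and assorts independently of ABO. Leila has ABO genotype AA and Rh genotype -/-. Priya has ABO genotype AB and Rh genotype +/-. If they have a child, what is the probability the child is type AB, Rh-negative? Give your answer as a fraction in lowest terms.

1/4

ABO cross AA × AB → offspring phenotypes: 1/2 A, 1/2 AB.
Rh cross -/- × +/- → 1/2 Rh+, 1/2 Rh-.
Independent loci: P(type AB, Rh-negative) = 1/2 × 1/2 = 1/4.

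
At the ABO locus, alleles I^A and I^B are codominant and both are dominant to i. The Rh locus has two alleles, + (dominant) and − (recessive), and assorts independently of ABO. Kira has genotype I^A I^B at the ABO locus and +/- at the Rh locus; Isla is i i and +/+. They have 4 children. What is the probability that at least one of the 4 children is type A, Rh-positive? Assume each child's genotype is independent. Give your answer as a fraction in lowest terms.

ABO cross I^A I^B × i i → 1/2 A, 1/2 B.
Rh cross +/- × +/+ → 1 Rh+; so P(type A, Rh-positive) = 1/2 × 1 = 1/2 per child.
P(none) = (1/2)^4 = 1/16; P(at least one) = 1 − 1/16 = 15/16.

15/16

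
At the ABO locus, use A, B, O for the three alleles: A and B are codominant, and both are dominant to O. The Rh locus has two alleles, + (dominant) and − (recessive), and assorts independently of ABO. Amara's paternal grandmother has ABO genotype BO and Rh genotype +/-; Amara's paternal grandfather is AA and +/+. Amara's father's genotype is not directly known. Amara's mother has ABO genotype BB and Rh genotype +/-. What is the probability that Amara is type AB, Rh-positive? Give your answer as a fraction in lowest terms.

Amara's father's ABO genotype from BO × AA: 1/2 AB, 1/2 AO.
Crossing each possibility with the mother BB and summing P(type AB): 1/2·1/2 + 1/2·1/2 = 1/2.
Similarly for Rh via the father's Rh distribution: P(Rh+) = 7/8.
Independent loci: 1/2 × 7/8 = 7/16.

7/16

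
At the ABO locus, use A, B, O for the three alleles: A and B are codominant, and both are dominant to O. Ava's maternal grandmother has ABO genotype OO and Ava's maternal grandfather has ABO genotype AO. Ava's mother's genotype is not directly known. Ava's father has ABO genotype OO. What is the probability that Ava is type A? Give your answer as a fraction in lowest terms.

Ava's mother's ABO genotype from OO × AO: 1/2 AO, 1/2 OO.
Crossing each possibility with the father OO and summing P(type A): 1/2·1/2 + 1/2·0 = 1/4.

1/4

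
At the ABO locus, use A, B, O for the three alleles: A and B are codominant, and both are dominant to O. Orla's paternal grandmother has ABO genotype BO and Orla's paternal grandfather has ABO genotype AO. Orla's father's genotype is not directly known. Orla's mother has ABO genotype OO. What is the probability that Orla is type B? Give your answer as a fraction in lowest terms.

1/4

Orla's father's ABO genotype from BO × AO: 1/4 AB, 1/4 AO, 1/4 BO, 1/4 OO.
Crossing each possibility with the mother OO and summing P(type B): 1/4·1/2 + 1/4·0 + 1/4·1/2 + 1/4·0 = 1/4.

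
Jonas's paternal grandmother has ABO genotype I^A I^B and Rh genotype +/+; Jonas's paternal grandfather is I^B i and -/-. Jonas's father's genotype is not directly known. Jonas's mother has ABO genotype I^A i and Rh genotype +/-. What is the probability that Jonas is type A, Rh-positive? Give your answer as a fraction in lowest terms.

9/32

Jonas's father's ABO genotype from I^A I^B × I^B i: 1/4 I^A I^B, 1/4 I^A i, 1/4 I^B I^B, 1/4 I^B i.
Crossing each possibility with the mother I^A i and summing P(type A): 1/4·1/2 + 1/4·3/4 + 1/4·0 + 1/4·1/4 = 3/8.
Similarly for Rh via the father's Rh distribution: P(Rh+) = 3/4.
Independent loci: 3/8 × 3/4 = 9/32.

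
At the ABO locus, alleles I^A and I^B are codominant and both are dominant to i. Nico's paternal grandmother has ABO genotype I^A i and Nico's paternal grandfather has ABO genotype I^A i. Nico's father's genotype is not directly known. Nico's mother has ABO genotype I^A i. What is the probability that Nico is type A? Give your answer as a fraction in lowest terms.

3/4

Nico's father's ABO genotype from I^A i × I^A i: 1/4 I^A I^A, 1/2 I^A i, 1/4 i i.
Crossing each possibility with the mother I^A i and summing P(type A): 1/4·1 + 1/2·3/4 + 1/4·1/2 = 3/4.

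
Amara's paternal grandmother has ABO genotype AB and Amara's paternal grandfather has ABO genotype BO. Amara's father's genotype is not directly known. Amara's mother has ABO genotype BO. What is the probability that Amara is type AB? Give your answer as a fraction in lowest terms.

1/8

Amara's father's ABO genotype from AB × BO: 1/4 AB, 1/4 AO, 1/4 BB, 1/4 BO.
Crossing each possibility with the mother BO and summing P(type AB): 1/4·1/4 + 1/4·1/4 + 1/4·0 + 1/4·0 = 1/8.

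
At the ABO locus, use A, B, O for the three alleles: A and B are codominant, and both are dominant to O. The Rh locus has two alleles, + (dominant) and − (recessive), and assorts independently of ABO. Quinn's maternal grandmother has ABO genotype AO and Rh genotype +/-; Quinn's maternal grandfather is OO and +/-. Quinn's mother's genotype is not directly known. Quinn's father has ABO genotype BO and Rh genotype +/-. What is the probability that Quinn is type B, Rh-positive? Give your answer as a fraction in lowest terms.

Quinn's mother's ABO genotype from AO × OO: 1/2 AO, 1/2 OO.
Crossing each possibility with the father BO and summing P(type B): 1/2·1/4 + 1/2·1/2 = 3/8.
Similarly for Rh via the mother's Rh distribution: P(Rh+) = 3/4.
Independent loci: 3/8 × 3/4 = 9/32.

9/32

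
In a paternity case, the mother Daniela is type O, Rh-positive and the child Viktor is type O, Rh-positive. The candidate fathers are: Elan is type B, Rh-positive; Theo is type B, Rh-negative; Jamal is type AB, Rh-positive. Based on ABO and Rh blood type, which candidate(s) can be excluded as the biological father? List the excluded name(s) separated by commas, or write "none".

Jamal

A candidate is excluded only if no genotype consistent with his phenotype could produce a type O, Rh-positive child with a type O, Rh-positive mother.
Jamal (type AB, Rh+): no genotype consistent with that phenotype can produce a type-O Rh+ child with a type-O mother.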